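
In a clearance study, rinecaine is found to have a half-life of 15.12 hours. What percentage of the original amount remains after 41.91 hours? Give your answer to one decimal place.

14.6%

n = 41.91/15.12 ≈ 2.7718 half-lives.
Fraction remaining = (1/2)^2.7718 ≈ 0.14642, i.e. 14.642%.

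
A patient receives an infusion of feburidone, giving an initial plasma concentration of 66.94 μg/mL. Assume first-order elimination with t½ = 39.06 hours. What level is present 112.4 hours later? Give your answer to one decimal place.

9.1 μg/mL

Number of half-lives: n = 112.4/39.06 ≈ 2.8776.
Remaining = 66.94 × (1/2)^2.8776 = 66.94 × 0.13607 ≈ 9.1082 μg/mL.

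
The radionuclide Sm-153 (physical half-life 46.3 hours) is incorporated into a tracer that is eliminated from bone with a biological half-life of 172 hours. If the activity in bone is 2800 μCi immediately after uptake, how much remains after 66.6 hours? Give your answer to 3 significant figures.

790 μCi

1/t_eff = 1/t_phys + 1/t_biol = 1/46.3 + 1/172 = 0.027412 per hour.
t_eff = 46.3 × 172 / (46.3 + 172) ≈ 36.48 hours.
Remaining = 2800 × (1/2)^(66.6/36.48) = 2800 × (1/2)^1.8257 ≈ 789.92 μCi.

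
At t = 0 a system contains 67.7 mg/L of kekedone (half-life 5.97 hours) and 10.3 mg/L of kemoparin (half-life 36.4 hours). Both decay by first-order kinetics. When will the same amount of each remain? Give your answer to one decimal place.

Set 67.7·(1/2)^(t/5.97) = 10.3·(1/2)^(t/36.4).
Taking log₂: log₂(67.7/10.3) = t·(1/5.97 − 1/36.4).
log₂(6.5728) = 2.7165; 1/5.97 − 1/36.4 = 0.14003.
t = 2.7165 / 0.14003 ≈ 19.399 hours.

19.4 hours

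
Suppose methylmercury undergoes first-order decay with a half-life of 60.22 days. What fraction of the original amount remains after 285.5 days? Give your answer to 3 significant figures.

0.0374

n = 285.5/60.22 ≈ 4.7409 half-lives.
Fraction remaining = (1/2)^4.7409 ≈ 0.037397.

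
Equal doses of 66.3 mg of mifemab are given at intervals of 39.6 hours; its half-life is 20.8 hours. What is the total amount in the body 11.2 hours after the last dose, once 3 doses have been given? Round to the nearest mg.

The 3 doses were given 90.4, 50.8, 11.2 hours ago.
Total = 66.3·(1/2)^(90.4/20.8) + 66.3·(1/2)^(50.8/20.8) + 66.3·(1/2)^(11.2/20.8)
      = 3.2598 + 12.198 + 45.648 ≈ 61.106 mg.

61 mg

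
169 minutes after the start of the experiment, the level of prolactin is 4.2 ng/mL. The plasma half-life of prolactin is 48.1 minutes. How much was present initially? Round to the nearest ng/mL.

Number of half-lives elapsed: n = 169/48.1 ≈ 3.5135.
A₀ = A × 2^n = 4.2 × 2^3.5135 = 4.2 × 11.42 ≈ 47.965 ng/mL.

48 ng/mL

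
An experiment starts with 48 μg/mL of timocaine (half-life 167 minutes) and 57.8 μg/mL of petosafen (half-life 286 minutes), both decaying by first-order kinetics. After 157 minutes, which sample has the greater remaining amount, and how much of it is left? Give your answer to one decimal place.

petosafen, 39.5 μg/mL

timocaine: 48 × (1/2)^0.94012 ≈ 25.017 μg/mL.
petosafen: 57.8 × (1/2)^0.54895 ≈ 39.507 μg/mL.
Petosafen has more remaining, at ≈ 39.507 μg/mL.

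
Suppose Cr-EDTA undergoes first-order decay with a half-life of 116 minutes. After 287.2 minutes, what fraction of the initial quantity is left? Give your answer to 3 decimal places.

0.180

n = 287.2/116 ≈ 2.4759 half-lives.
Fraction remaining = (1/2)^2.4759 ≈ 0.17976.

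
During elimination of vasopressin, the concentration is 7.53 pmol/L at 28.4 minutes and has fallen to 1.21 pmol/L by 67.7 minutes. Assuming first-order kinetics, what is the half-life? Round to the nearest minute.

15 minutes

Over Δt = 67.7 − 28.4 = 39.3 minutes, the level fell by a factor of 7.53/1.21 ≈ 6.2231.
n = log₂(6.2231) ≈ 2.6376 half-lives, so t½ = 39.3/2.6376 ≈ 14.9 minutes.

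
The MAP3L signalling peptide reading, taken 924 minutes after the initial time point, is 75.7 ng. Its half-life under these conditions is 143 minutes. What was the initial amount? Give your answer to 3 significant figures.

6670 ng

Number of half-lives elapsed: n = 924/143 ≈ 6.4615.
A₀ = A × 2^n = 75.7 × 2^6.4615 = 75.7 × 88.129 ≈ 6671.3 ng.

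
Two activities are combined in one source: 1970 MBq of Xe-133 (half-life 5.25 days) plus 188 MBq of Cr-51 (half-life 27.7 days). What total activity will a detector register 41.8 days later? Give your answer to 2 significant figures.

74 MBq

Xe-133: 1970 × (1/2)^(41.8/5.25) = 1970 × (1/2)^7.9619 ≈ 7.9012 MBq.
Cr-51: 188 × (1/2)^(41.8/27.7) = 188 × (1/2)^1.509 ≈ 66.054 MBq.
Total = 7.9012 + 66.054 ≈ 73.955 MBq.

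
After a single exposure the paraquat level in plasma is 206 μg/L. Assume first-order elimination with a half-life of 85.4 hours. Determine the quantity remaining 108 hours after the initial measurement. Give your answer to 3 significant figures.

Number of half-lives: n = 108/85.4 ≈ 1.2646.
Remaining = 206 × (1/2)^1.2646 = 206 × 0.4162 ≈ 85.738 μg/L.

85.7 μg/L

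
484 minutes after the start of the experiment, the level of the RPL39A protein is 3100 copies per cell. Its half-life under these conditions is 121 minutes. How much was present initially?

49600 copies per cell

Number of half-lives elapsed: n = 484/121 ≈ 4.
A₀ = A × 2^n = 3100 × 2^4 = 3100 × 16 ≈ 49600 copies per cell.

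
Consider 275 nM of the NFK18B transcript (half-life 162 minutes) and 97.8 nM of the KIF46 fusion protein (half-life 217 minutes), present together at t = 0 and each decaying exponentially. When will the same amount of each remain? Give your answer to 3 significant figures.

953 minutes

Set 275·(1/2)^(t/162) = 97.8·(1/2)^(t/217).
Taking log₂: log₂(275/97.8) = t·(1/162 − 1/217).
log₂(2.8119) = 1.4915; 1/162 − 1/217 = 0.0015645.
t = 1.4915 / 0.0015645 ≈ 953.33 minutes.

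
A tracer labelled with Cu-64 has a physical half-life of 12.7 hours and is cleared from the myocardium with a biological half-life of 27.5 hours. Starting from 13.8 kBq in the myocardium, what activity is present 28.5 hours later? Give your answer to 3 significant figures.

1.42 kBq

1/t_eff = 1/t_phys + 1/t_biol = 1/12.7 + 1/27.5 = 0.1151 per hour.
t_eff = 12.7 × 27.5 / (12.7 + 27.5) ≈ 8.6878 hours.
Remaining = 13.8 × (1/2)^(28.5/8.6878) = 13.8 × (1/2)^3.2805 ≈ 1.4202 kBq.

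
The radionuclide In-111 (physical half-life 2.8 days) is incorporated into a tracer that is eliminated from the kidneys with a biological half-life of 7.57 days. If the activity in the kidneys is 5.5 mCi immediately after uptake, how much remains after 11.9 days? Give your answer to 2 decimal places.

1/t_eff = 1/t_phys + 1/t_biol = 1/2.8 + 1/7.57 = 0.48924 per day.
t_eff = 2.8 × 7.57 / (2.8 + 7.57) ≈ 2.044 days.
Remaining = 5.5 × (1/2)^(11.9/2.044) = 5.5 × (1/2)^5.822 ≈ 0.097223 mCi.

0.10 mCi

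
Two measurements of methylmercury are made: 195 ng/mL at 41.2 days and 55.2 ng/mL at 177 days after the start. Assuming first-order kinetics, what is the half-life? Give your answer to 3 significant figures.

Over Δt = 177 − 41.2 = 135.8 days, the level fell by a factor of 195/55.2 ≈ 3.5326.
n = log₂(3.5326) ≈ 1.8207 half-lives, so t½ = 135.8/1.8207 ≈ 74.585 days.

74.6 days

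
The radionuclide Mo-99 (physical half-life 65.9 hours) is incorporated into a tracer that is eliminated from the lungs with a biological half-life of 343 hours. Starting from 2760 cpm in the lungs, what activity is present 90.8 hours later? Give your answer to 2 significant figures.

880 cpm

1/t_eff = 1/t_phys + 1/t_biol = 1/65.9 + 1/343 = 0.01809 per hour.
t_eff = 65.9 × 343 / (65.9 + 343) ≈ 55.279 hours.
Remaining = 2760 × (1/2)^(90.8/55.279) = 2760 × (1/2)^1.6426 ≈ 883.99 cpm.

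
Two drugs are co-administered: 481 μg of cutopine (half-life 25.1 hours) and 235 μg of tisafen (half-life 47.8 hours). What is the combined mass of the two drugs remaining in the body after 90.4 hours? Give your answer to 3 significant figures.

cutopine: 481 × (1/2)^(90.4/25.1) = 481 × (1/2)^3.6016 ≈ 39.624 μg.
tisafen: 235 × (1/2)^(90.4/47.8) = 235 × (1/2)^1.8912 ≈ 63.351 μg.
Total = 39.624 + 63.351 ≈ 102.98 μg.

103 μg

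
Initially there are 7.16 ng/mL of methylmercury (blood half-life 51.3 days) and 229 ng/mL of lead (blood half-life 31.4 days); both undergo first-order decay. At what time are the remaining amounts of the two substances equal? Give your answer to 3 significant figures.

Set 7.16·(1/2)^(t/51.3) = 229·(1/2)^(t/31.4).
Taking log₂: log₂(7.16/229) = t·(1/51.3 − 1/31.4).
log₂(0.031266) = -4.9992; 1/51.3 − 1/31.4 = -0.012354.
t = -4.9992 / -0.012354 ≈ 404.67 days.

405 days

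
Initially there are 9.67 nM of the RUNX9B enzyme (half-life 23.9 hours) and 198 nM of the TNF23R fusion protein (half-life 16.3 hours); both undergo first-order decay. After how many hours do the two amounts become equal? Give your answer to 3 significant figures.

223 hours

Set 9.67·(1/2)^(t/23.9) = 198·(1/2)^(t/16.3).
Taking log₂: log₂(9.67/198) = t·(1/23.9 − 1/16.3).
log₂(0.048838) = -4.3558; 1/23.9 − 1/16.3 = -0.019509.
t = -4.3558 / -0.019509 ≈ 223.28 hours.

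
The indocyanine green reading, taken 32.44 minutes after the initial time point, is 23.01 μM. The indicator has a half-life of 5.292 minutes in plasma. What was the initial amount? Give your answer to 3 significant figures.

Number of half-lives elapsed: n = 32.44/5.292 ≈ 6.13.
A₀ = A × 2^n = 23.01 × 2^6.13 = 23.01 × 70.035 ≈ 1611.5 μM.

1610 μM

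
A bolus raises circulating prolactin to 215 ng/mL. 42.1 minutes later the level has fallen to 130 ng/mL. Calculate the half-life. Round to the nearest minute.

A/A₀ = 130/215 ≈ 0.60465.
n = log₂(1.6538) ≈ 0.72583 half-lives elapsed in 42.1 minutes.
t½ = 42.1/0.72583 ≈ 58.003 minutes.

58 minutes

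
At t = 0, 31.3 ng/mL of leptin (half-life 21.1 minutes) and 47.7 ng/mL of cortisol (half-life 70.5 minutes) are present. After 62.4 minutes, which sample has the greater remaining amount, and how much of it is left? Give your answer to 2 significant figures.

cortisol, 26 ng/mL

leptin: 31.3 × (1/2)^2.9573 ≈ 4.0299 ng/mL.
cortisol: 47.7 × (1/2)^0.88511 ≈ 25.827 ng/mL.
Cortisol has more remaining, at ≈ 25.827 ng/mL.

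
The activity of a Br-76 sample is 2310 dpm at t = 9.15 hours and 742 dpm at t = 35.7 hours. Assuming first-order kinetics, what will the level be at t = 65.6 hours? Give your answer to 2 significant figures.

210 dpm

Over Δt = 35.7 − 9.15 = 26.55 hours, the level fell by a factor of 2310/742 ≈ 3.1132.
n = log₂(3.1132) ≈ 1.6384 half-lives, so t½ = 26.55/1.6384 ≈ 16.205 hours.
From t = 35.7 to t = 65.6: 742 × (1/2)^((65.6−35.7)/16.205) ≈ 206.52 dpm.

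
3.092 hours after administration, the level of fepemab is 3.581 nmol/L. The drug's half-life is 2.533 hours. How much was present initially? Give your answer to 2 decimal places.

8.35 nmol/L

Number of half-lives elapsed: n = 3.092/2.533 ≈ 1.2207.
A₀ = A × 2^n = 3.581 × 2^1.2207 = 3.581 × 2.3306 ≈ 8.3458 nmol/L.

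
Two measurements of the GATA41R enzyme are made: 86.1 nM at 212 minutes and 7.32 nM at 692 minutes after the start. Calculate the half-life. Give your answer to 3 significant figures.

Over Δt = 692 − 212 = 480 minutes, the level fell by a factor of 86.1/7.32 ≈ 11.762.
n = log₂(11.762) ≈ 3.5561 half-lives, so t½ = 480/3.5561 ≈ 134.98 minutes.

135 minutes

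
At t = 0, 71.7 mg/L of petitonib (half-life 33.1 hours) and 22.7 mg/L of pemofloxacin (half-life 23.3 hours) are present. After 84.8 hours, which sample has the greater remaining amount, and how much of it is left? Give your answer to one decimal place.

petitonib, 12.1 mg/L

petitonib: 71.7 × (1/2)^2.5619 ≈ 12.142 mg/L.
pemofloxacin: 22.7 × (1/2)^3.6395 ≈ 1.8215 mg/L.
Petitonib has more remaining, at ≈ 12.142 mg/L.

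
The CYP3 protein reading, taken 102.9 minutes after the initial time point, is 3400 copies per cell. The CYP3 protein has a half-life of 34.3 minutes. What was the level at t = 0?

27200 copies per cell

Number of half-lives elapsed: n = 102.9/34.3 ≈ 3.
A₀ = A × 2^n = 3400 × 2^3 = 3400 × 8 ≈ 27200 copies per cell.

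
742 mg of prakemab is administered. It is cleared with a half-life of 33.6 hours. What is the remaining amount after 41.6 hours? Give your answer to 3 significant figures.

Number of half-lives: n = 41.6/33.6 ≈ 1.2381.
Remaining = 742 × (1/2)^1.2381 = 742 × 0.42393 ≈ 314.56 mg.

315 mg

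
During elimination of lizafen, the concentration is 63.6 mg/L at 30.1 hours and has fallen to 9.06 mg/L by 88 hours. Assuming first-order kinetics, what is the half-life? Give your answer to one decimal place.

20.6 hours

Over Δt = 88 − 30.1 = 57.9 hours, the level fell by a factor of 63.6/9.06 ≈ 7.0199.
n = log₂(7.0199) ≈ 2.8114 half-lives, so t½ = 57.9/2.8114 ≈ 20.594 hours.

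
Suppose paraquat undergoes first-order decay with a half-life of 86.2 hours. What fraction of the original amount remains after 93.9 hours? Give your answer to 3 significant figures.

0.470

n = 93.9/86.2 ≈ 1.0893 half-lives.
Fraction remaining = (1/2)^1.0893 ≈ 0.46998.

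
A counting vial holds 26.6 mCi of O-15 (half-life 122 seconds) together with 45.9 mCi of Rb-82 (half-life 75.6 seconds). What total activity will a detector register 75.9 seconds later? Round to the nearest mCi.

O-15: 26.6 × (1/2)^(75.9/122) = 26.6 × (1/2)^0.62213 ≈ 17.282 mCi.
Rb-82: 45.9 × (1/2)^(75.9/75.6) = 45.9 × (1/2)^1.004 ≈ 22.887 mCi.
Total = 17.282 + 22.887 ≈ 40.169 mCi.

40 mCi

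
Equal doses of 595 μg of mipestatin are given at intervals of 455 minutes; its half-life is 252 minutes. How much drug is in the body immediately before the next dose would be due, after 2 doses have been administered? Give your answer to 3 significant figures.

The 2 doses were given 910, 455 minutes ago.
Total = 595·(1/2)^(910/252) + 595·(1/2)^(455/252)
      = 48.693 + 170.21 ≈ 218.9 μg.

219 μg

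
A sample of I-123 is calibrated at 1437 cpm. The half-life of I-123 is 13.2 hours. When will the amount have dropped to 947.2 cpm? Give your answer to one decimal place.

Fraction remaining = 947.2/1437 ≈ 0.65915.
n = log₂(1437/947.2) = ln(1.5171)/ln 2 ≈ 0.60132 half-lives.
t = n × t½ = 0.60132 × 13.2 ≈ 7.9374 hours.

7.9 hours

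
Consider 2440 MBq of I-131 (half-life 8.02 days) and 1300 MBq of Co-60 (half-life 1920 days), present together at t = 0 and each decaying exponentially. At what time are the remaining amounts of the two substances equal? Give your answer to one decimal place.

Set 2440·(1/2)^(t/8.02) = 1300·(1/2)^(t/1920).
Taking log₂: log₂(2440/1300) = t·(1/8.02 − 1/1920).
log₂(1.8769) = 0.90837; 1/8.02 − 1/1920 = 0.12417.
t = 0.90837 / 0.12417 ≈ 7.3157 days.

7.3 days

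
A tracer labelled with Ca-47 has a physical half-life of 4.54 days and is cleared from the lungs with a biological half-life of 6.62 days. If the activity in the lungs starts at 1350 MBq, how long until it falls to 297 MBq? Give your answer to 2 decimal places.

1/t_eff = 1/t_phys + 1/t_biol = 1/4.54 + 1/6.62 = 0.37132 per day.
t_eff = 4.54 × 6.62 / (4.54 + 6.62) ≈ 2.6931 days.
n = log₂(1350/297) ≈ 2.1844; t = 2.1844 × 2.6931 ≈ 5.8828 days.

5.88 days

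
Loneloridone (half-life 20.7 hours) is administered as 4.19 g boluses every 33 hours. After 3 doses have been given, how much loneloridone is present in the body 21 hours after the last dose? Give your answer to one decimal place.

The 3 doses were given 87, 54, 21 hours ago.
Total = 4.19·(1/2)^(87/20.7) + 4.19·(1/2)^(54/20.7) + 4.19·(1/2)^(21/20.7)
      = 0.22752 + 0.68694 + 2.0741 ≈ 2.9885 g.

3.0 g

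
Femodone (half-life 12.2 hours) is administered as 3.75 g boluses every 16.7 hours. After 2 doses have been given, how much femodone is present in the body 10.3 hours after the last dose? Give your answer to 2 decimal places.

2.90 g

The 2 doses were given 27, 10.3 hours ago.
Total = 3.75·(1/2)^(27/12.2) + 3.75·(1/2)^(10.3/12.2)
      = 0.80876 + 2.0887 ≈ 2.8975 g.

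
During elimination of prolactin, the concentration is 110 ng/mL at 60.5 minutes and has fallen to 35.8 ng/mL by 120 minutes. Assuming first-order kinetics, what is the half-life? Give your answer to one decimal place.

36.7 minutes

Over Δt = 120 − 60.5 = 59.5 minutes, the level fell by a factor of 110/35.8 ≈ 3.0726.
n = log₂(3.0726) ≈ 1.6195 half-lives, so t½ = 59.5/1.6195 ≈ 36.74 minutes.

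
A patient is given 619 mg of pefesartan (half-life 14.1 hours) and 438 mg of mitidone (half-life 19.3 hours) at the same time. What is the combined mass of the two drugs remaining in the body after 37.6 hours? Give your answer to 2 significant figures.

pefesartan: 619 × (1/2)^(37.6/14.1) = 619 × (1/2)^2.6667 ≈ 97.486 mg.
mitidone: 438 × (1/2)^(37.6/19.3) = 438 × (1/2)^1.9482 ≈ 113.5 mg.
Total = 97.486 + 113.5 ≈ 210.99 mg.

210 mg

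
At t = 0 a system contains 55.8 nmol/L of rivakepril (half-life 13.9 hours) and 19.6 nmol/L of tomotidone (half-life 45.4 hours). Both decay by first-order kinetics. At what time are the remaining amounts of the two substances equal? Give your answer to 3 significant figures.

30.2 hours

Set 55.8·(1/2)^(t/13.9) = 19.6·(1/2)^(t/45.4).
Taking log₂: log₂(55.8/19.6) = t·(1/13.9 − 1/45.4).
log₂(2.8469) = 1.5094; 1/13.9 − 1/45.4 = 0.049916.
t = 1.5094 / 0.049916 ≈ 30.239 hours.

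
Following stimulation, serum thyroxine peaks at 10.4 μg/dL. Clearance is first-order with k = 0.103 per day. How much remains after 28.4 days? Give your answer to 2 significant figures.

t½ = ln 2 / k = 0.69315 / 0.103 ≈ 6.7296 days.
Number of half-lives: n = 28.4/6.7296 ≈ 4.2202.
Remaining = 10.4 × (1/2)^4.2202 = 10.4 × 0.053654 ≈ 0.558 μg/dL.

0.56 μg/dL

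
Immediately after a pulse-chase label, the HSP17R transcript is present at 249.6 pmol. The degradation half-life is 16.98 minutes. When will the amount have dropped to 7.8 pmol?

84.9 minutes

7.8/249.6 = 1/32, so 5 half-lives have elapsed.
t = 5 × 16.98 = 84.9 minutes.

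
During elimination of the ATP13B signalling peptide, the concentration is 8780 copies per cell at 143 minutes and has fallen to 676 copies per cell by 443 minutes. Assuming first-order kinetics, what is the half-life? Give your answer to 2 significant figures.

Over Δt = 443 − 143 = 300 minutes, the level fell by a factor of 8780/676 ≈ 12.988.
n = log₂(12.988) ≈ 3.6991 half-lives, so t½ = 300/3.6991 ≈ 81.1 minutes.

81 minutes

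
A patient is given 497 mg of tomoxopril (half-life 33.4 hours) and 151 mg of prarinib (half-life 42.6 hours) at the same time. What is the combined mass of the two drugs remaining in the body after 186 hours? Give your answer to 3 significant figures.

17.8 mg

tomoxopril: 497 × (1/2)^(186/33.4) = 497 × (1/2)^5.5689 ≈ 10.47 mg.
prarinib: 151 × (1/2)^(186/42.6) = 151 × (1/2)^4.3662 ≈ 7.3218 mg.
Total = 10.47 + 7.3218 ≈ 17.792 mg.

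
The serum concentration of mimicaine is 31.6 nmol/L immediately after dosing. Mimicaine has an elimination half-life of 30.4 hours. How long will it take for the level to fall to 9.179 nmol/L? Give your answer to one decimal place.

Fraction remaining = 9.179/31.6 ≈ 0.29047.
n = log₂(31.6/9.179) = ln(3.4426)/ln 2 ≈ 1.7835 half-lives.
t = n × t½ = 1.7835 × 30.4 ≈ 54.219 hours.

54.2 hours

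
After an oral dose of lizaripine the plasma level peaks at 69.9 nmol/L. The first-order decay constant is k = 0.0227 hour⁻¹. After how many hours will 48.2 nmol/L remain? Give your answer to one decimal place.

16.4 hours

t½ = ln 2 / k = 0.69315 / 0.0227 ≈ 30.535 hours.
Fraction remaining = 48.2/69.9 ≈ 0.68956.
n = log₂(69.9/48.2) = ln(1.4502)/ln 2 ≈ 0.53626 half-lives.
t = n × t½ = 0.53626 × 30.535 ≈ 16.375 hours.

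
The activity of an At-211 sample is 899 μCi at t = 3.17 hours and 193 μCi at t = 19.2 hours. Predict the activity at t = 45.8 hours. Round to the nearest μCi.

15 μCi

Over Δt = 19.2 − 3.17 = 16.03 hours, the level fell by a factor of 899/193 ≈ 4.658.
n = log₂(4.658) ≈ 2.2197 half-lives, so t½ = 16.03/2.2197 ≈ 7.2216 hours.
From t = 19.2 to t = 45.8: 193 × (1/2)^((45.8−19.2)/7.2216) ≈ 15.023 μCi.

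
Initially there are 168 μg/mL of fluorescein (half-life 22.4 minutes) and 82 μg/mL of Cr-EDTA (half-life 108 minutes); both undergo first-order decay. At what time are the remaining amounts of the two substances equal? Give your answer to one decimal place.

29.2 minutes

Set 168·(1/2)^(t/22.4) = 82·(1/2)^(t/108).
Taking log₂: log₂(168/82) = t·(1/22.4 − 1/108).
log₂(2.0488) = 1.0348; 1/22.4 − 1/108 = 0.035384.
t = 1.0348 / 0.035384 ≈ 29.244 minutes.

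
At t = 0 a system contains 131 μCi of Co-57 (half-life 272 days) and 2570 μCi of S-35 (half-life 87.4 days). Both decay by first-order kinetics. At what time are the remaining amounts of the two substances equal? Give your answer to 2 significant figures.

Set 131·(1/2)^(t/272) = 2570·(1/2)^(t/87.4).
Taking log₂: log₂(131/2570) = t·(1/272 − 1/87.4).
log₂(0.050973) = -4.2941; 1/272 − 1/87.4 = -0.0077652.
t = -4.2941 / -0.0077652 ≈ 553 days.

550 days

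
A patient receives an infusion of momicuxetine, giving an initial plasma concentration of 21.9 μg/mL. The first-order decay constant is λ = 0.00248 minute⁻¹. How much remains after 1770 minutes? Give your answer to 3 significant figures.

0.272 μg/mL

t½ = ln 2 / λ = 0.69315 / 0.00248 ≈ 279.49 minutes.
Number of half-lives: n = 1770/279.49 ≈ 6.3329.
Remaining = 21.9 × (1/2)^6.3329 = 21.9 × 0.012406 ≈ 0.27168 μg/mL.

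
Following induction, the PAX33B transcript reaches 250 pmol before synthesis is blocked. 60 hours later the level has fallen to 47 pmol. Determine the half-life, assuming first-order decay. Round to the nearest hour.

A/A₀ = 47/250 ≈ 0.188.
n = log₂(5.3191) ≈ 2.4112 half-lives elapsed in 60 hours.
t½ = 60/2.4112 ≈ 24.884 hours.

25 hours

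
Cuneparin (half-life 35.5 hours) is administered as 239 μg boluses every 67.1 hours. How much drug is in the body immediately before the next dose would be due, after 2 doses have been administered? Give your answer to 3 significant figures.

81.9 μg

The 2 doses were given 134.2, 67.1 hours ago.
Total = 239·(1/2)^(134.2/35.5) + 239·(1/2)^(67.1/35.5)
      = 17.395 + 64.478 ≈ 81.872 μg.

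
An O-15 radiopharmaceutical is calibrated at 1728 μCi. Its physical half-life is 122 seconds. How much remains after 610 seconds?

54 μCi

Elapsed time is 5 half-lives (610/122).
Each half-life halves the amount: 1728 × (1/2)^5 = 1728/32 = 54 μCi.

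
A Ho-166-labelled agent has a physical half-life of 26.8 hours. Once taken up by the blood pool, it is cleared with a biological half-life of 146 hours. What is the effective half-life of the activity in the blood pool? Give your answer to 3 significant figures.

1/t_eff = 1/t_phys + 1/t_biol = 1/26.8 + 1/146 = 0.044163 per hour.
t_eff = 26.8 × 146 / (26.8 + 146) ≈ 22.644 hours.

22.6 hours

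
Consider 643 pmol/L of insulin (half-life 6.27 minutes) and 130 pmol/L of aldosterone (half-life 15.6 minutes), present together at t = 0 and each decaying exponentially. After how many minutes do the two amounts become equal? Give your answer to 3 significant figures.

24.2 minutes

Set 643·(1/2)^(t/6.27) = 130·(1/2)^(t/15.6).
Taking log₂: log₂(643/130) = t·(1/6.27 − 1/15.6).
log₂(4.9462) = 2.3063; 1/6.27 − 1/15.6 = 0.095387.
t = 2.3063 / 0.095387 ≈ 24.178 minutes.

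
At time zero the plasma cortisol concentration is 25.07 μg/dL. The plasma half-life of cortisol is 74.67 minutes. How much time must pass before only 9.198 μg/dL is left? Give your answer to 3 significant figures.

108 minutes

Fraction remaining = 9.198/25.07 ≈ 0.36689.
n = log₂(25.07/9.198) = ln(2.7256)/ln 2 ≈ 1.4466 half-lives.
t = n × t½ = 1.4466 × 74.67 ≈ 108.02 minutes.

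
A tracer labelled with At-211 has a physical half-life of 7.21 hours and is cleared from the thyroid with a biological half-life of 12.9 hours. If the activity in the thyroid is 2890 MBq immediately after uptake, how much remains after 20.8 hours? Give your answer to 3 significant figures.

1/t_eff = 1/t_phys + 1/t_biol = 1/7.21 + 1/12.9 = 0.21622 per hour.
t_eff = 7.21 × 12.9 / (7.21 + 12.9) ≈ 4.625 hours.
Remaining = 2890 × (1/2)^(20.8/4.625) = 2890 × (1/2)^4.4973 ≈ 127.96 MBq.

128 MBq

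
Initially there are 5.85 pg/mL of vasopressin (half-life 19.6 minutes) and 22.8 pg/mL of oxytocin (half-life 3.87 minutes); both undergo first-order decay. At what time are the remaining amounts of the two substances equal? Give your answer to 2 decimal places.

9.46 minutes

Set 5.85·(1/2)^(t/19.6) = 22.8·(1/2)^(t/3.87).
Taking log₂: log₂(5.85/22.8) = t·(1/19.6 − 1/3.87).
log₂(0.25658) = -1.9625; 1/19.6 − 1/3.87 = -0.20738.
t = -1.9625 / -0.20738 ≈ 9.4635 minutes.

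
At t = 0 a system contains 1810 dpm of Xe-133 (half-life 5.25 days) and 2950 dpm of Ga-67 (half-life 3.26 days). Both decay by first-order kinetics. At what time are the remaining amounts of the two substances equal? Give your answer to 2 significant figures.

Set 1810·(1/2)^(t/5.25) = 2950·(1/2)^(t/3.26).
Taking log₂: log₂(1810/2950) = t·(1/5.25 − 1/3.26).
log₂(0.61356) = -0.70473; 1/5.25 − 1/3.26 = -0.11627.
t = -0.70473 / -0.11627 ≈ 6.061 days.

6.1 days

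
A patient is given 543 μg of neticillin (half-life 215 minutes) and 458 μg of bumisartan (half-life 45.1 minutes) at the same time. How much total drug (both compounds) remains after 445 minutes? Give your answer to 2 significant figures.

neticillin: 543 × (1/2)^(445/215) = 543 × (1/2)^2.0698 ≈ 129.34 μg.
bumisartan: 458 × (1/2)^(445/45.1) = 458 × (1/2)^9.867 ≈ 0.49047 μg.
Total = 129.34 + 0.49047 ≈ 129.83 μg.

130 μg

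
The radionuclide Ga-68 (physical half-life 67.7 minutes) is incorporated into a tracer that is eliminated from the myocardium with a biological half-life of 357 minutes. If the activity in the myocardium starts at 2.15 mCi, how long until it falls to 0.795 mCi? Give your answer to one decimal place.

1/t_eff = 1/t_phys + 1/t_biol = 1/67.7 + 1/357 = 0.017572 per minute.
t_eff = 67.7 × 357 / (67.7 + 357) ≈ 56.908 minutes.
n = log₂(2.15/0.795) ≈ 1.4353; t = 1.4353 × 56.908 ≈ 81.681 minutes.

81.7 minutes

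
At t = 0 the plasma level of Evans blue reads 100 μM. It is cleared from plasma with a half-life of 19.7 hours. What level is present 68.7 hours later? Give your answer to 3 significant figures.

Number of half-lives: n = 68.7/19.7 ≈ 3.4873.
Remaining = 100 × (1/2)^3.4873 = 100 × 0.089169 ≈ 8.9169 μM.

8.92 μM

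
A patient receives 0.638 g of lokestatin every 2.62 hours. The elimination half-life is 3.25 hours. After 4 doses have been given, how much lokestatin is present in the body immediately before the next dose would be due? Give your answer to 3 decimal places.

The 4 doses were given 10.48, 7.86, 5.24, 2.62 hours ago.
Total = 0.638·(1/2)^(10.48/3.25) + 0.638·(1/2)^(7.86/3.25) + 0.638·(1/2)^(5.24/3.25) + 0.638·(1/2)^(2.62/3.25)
      = 0.068252 + 0.11934 + 0.20867 + 0.36488 ≈ 0.76114 g.

0.761 g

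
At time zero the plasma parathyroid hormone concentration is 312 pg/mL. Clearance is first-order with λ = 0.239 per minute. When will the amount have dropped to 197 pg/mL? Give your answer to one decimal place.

t½ = ln 2 / λ = 0.69315 / 0.239 ≈ 2.9002 minutes.
Fraction remaining = 197/312 ≈ 0.63141.
n = log₂(312/197) = ln(1.5838)/ln 2 ≈ 0.66335 half-lives.
t = n × t½ = 0.66335 × 2.9002 ≈ 1.9238 minutes.

1.9 minutes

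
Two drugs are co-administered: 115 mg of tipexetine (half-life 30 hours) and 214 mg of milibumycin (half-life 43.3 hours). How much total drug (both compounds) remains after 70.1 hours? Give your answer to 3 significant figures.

tipexetine: 115 × (1/2)^(70.1/30) = 115 × (1/2)^2.3367 ≈ 22.766 mg.
milibumycin: 214 × (1/2)^(70.1/43.3) = 214 × (1/2)^1.6189 ≈ 69.673 mg.
Total = 22.766 + 69.673 ≈ 92.439 mg.

92.4 mg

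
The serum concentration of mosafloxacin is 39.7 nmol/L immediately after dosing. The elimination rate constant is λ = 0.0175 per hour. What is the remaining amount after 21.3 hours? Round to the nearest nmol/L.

27 nmol/L

t½ = ln 2 / λ = 0.69315 / 0.0175 ≈ 39.608 hours.
Number of half-lives: n = 21.3/39.608 ≈ 0.53776.
Remaining = 39.7 × (1/2)^0.53776 = 39.7 × 0.68884 ≈ 27.347 nmol/L.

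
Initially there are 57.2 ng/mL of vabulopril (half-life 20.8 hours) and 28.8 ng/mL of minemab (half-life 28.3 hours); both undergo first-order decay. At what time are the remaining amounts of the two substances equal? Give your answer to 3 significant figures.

Set 57.2·(1/2)^(t/20.8) = 28.8·(1/2)^(t/28.3).
Taking log₂: log₂(57.2/28.8) = t·(1/20.8 − 1/28.3).
log₂(1.9861) = 0.98995; 1/20.8 − 1/28.3 = 0.012741.
t = 0.98995 / 0.012741 ≈ 77.696 hours.

77.7 hours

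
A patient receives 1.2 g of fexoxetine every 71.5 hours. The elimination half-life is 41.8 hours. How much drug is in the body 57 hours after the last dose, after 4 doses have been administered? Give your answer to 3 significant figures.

0.666 g

The 4 doses were given 271.5, 200, 128.5, 57 hours ago.
Total = 1.2·(1/2)^(271.5/41.8) + 1.2·(1/2)^(200/41.8) + 1.2·(1/2)^(128.5/41.8) + 1.2·(1/2)^(57/41.8)
      = 0.013302 + 0.043536 + 0.14248 + 0.46632 ≈ 0.66564 g.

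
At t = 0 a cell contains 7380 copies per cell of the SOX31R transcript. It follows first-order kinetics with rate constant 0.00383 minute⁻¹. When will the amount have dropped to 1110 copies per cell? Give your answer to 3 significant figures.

495 minutes

t½ = ln 2 / k = 0.69315 / 0.00383 ≈ 180.98 minutes.
Fraction remaining = 1110/7380 ≈ 0.15041.
n = log₂(7380/1110) = ln(6.6486)/ln 2 ≈ 2.7331 half-lives.
t = n × t½ = 2.7331 × 180.98 ≈ 494.62 minutes.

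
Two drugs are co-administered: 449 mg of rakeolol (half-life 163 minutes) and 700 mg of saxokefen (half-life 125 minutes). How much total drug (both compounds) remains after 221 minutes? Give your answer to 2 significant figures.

rakeolol: 449 × (1/2)^(221/163) = 449 × (1/2)^1.3558 ≈ 175.43 mg.
saxokefen: 700 × (1/2)^(221/125) = 700 × (1/2)^1.768 ≈ 205.53 mg.
Total = 175.43 + 205.53 ≈ 380.96 mg.

380 mg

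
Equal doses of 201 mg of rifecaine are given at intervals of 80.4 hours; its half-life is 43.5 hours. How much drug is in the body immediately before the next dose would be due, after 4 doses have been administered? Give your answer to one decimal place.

76.8 mg

The 4 doses were given 321.6, 241.2, 160.8, 80.4 hours ago.
Total = 201·(1/2)^(321.6/43.5) + 201·(1/2)^(241.2/43.5) + 201·(1/2)^(160.8/43.5) + 201·(1/2)^(80.4/43.5)
      = 1.1958 + 4.3056 + 15.503 + 55.823 ≈ 76.827 mg.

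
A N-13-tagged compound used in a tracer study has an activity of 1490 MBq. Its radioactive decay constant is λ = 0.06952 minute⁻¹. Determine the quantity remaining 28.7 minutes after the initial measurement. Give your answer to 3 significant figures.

t½ = ln 2 / λ = 0.69315 / 0.06952 ≈ 9.9705 minutes.
Number of half-lives: n = 28.7/9.9705 ≈ 2.8785.
Remaining = 1490 × (1/2)^2.8785 = 1490 × 0.13598 ≈ 202.61 MBq.

203 MBq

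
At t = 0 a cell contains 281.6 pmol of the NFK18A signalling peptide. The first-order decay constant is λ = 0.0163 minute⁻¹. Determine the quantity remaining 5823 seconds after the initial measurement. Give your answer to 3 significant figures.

t½ = ln 2 / λ = 0.69315 / 0.0163 ≈ 42.524 minutes.
Convert the elapsed time: 5823 seconds = 97.05 minutes.
Number of half-lives: n = 97.05/42.524 ≈ 2.2822.
Remaining = 281.6 × (1/2)^2.2822 = 281.6 × 0.20558 ≈ 57.892 pmol.

57.9 pmol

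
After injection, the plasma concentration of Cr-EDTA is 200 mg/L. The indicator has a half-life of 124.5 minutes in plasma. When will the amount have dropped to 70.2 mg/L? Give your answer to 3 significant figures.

Fraction remaining = 70.2/200 ≈ 0.351.
n = log₂(200/70.2) = ln(2.849)/ln 2 ≈ 1.5105 half-lives.
t = n × t½ = 1.5105 × 124.5 ≈ 188.05 minutes.

188 minutes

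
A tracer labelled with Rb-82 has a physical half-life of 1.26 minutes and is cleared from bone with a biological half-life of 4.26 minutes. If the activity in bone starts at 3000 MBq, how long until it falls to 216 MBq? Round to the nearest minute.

4 minutes

1/t_eff = 1/t_phys + 1/t_biol = 1/1.26 + 1/4.26 = 1.0284 per minute.
t_eff = 1.26 × 4.26 / (1.26 + 4.26) ≈ 0.97239 minutes.
n = log₂(3000/216) ≈ 3.7959; t = 3.7959 × 0.97239 ≈ 3.6911 minutes.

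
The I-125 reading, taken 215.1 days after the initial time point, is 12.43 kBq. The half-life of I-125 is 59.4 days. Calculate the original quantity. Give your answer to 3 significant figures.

Number of half-lives elapsed: n = 215.1/59.4 ≈ 3.6212.
A₀ = A × 2^n = 12.43 × 2^3.6212 = 12.43 × 12.305 ≈ 152.96 kBq.

153 kBq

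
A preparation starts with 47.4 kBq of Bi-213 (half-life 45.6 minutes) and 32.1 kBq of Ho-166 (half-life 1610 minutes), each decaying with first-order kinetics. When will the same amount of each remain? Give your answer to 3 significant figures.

26.4 minutes

Set 47.4·(1/2)^(t/45.6) = 32.1·(1/2)^(t/1610).
Taking log₂: log₂(47.4/32.1) = t·(1/45.6 − 1/1610).
log₂(1.4766) = 0.56231; 1/45.6 − 1/1610 = 0.021309.
t = 0.56231 / 0.021309 ≈ 26.389 minutes.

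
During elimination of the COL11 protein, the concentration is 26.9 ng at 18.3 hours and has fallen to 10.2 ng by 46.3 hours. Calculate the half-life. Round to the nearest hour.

20 hours

Over Δt = 46.3 − 18.3 = 28 hours, the level fell by a factor of 26.9/10.2 ≈ 2.6373.
n = log₂(2.6373) ≈ 1.399 half-lives, so t½ = 28/1.399 ≈ 20.014 hours.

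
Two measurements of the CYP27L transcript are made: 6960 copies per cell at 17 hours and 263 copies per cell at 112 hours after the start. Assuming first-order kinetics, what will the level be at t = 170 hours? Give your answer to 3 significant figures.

35.6 copies per cell

Over Δt = 112 − 17 = 95 hours, the level fell by a factor of 6960/263 ≈ 26.464.
n = log₂(26.464) ≈ 4.726 half-lives, so t½ = 95/4.726 ≈ 20.102 hours.
From t = 112 to t = 170: 263 × (1/2)^((170−112)/20.102) ≈ 35.595 copies per cell.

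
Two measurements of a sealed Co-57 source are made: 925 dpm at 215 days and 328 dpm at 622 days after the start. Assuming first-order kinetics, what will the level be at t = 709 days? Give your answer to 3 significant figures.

Over Δt = 622 − 215 = 407 days, the level fell by a factor of 925/328 ≈ 2.8201.
n = log₂(2.8201) ≈ 1.4958 half-lives, so t½ = 407/1.4958 ≈ 272.1 days.
From t = 622 to t = 709: 328 × (1/2)^((709−622)/272.1) ≈ 262.8 dpm.

263 dpm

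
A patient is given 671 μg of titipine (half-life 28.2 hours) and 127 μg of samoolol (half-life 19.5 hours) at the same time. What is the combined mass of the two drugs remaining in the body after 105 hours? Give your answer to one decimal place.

53.8 μg

titipine: 671 × (1/2)^(105/28.2) = 671 × (1/2)^3.7234 ≈ 50.8 μg.
samoolol: 127 × (1/2)^(105/19.5) = 127 × (1/2)^5.3846 ≈ 3.04 μg.
Total = 50.8 + 3.04 ≈ 53.84 μg.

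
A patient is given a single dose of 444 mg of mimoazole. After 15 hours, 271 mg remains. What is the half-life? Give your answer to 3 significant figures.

A/A₀ = 271/444 ≈ 0.61036.
n = log₂(1.6384) ≈ 0.71227 half-lives elapsed in 15 hours.
t½ = 15/0.71227 ≈ 21.06 hours.

21.1 hours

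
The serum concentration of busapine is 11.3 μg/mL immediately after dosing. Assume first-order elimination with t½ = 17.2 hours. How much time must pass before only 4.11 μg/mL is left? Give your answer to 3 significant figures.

Fraction remaining = 4.11/11.3 ≈ 0.36372.
n = log₂(11.3/4.11) = ln(2.7494)/ln 2 ≈ 1.4591 half-lives.
t = n × t½ = 1.4591 × 17.2 ≈ 25.097 hours.

25.1 hours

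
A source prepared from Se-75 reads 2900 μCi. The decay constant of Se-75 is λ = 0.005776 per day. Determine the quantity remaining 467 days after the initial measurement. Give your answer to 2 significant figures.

t½ = ln 2 / λ = 0.69315 / 0.005776 ≈ 120 days.
Number of half-lives: n = 467/120 ≈ 3.8915.
Remaining = 2900 × (1/2)^3.8915 = 2900 × 0.067381 ≈ 195.4 μCi.

200 μCi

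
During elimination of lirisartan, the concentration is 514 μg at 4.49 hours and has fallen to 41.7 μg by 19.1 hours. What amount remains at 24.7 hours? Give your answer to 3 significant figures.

15.9 μg

Over Δt = 19.1 − 4.49 = 14.61 hours, the level fell by a factor of 514/41.7 ≈ 12.326.
n = log₂(12.326) ≈ 3.6236 half-lives, so t½ = 14.61/3.6236 ≈ 4.0318 hours.
From t = 19.1 to t = 24.7: 41.7 × (1/2)^((24.7−19.1)/4.0318) ≈ 15.923 μg.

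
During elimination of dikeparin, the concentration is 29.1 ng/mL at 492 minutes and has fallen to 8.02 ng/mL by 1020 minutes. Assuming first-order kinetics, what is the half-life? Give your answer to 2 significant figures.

280 minutes

Over Δt = 1020 − 492 = 528 minutes, the level fell by a factor of 29.1/8.02 ≈ 3.6284.
n = log₂(3.6284) ≈ 1.8593 half-lives, so t½ = 528/1.8593 ≈ 283.97 minutes.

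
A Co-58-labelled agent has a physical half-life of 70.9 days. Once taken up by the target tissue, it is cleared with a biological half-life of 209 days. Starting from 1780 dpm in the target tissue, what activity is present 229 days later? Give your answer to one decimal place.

1/t_eff = 1/t_phys + 1/t_biol = 1/70.9 + 1/209 = 0.018889 per day.
t_eff = 70.9 × 209 / (70.9 + 209) ≈ 52.941 days.
Remaining = 1780 × (1/2)^(229/52.941) = 1780 × (1/2)^4.3256 ≈ 88.774 dpm.

88.8 dpm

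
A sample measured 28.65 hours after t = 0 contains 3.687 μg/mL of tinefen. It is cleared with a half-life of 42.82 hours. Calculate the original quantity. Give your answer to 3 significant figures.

5.86 μg/mL

Number of half-lives elapsed: n = 28.65/42.82 ≈ 0.66908.
A₀ = A × 2^n = 3.687 × 2^0.66908 = 3.687 × 1.5901 ≈ 5.8625 μg/mL.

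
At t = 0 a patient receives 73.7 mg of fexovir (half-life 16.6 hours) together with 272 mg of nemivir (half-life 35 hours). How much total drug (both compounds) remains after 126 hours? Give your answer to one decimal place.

22.8 mg

fexovir: 73.7 × (1/2)^(126/16.6) = 73.7 × (1/2)^7.5904 ≈ 0.38242 mg.
nemivir: 272 × (1/2)^(126/35) = 272 × (1/2)^3.6 ≈ 22.432 mg.
Total = 0.38242 + 22.432 ≈ 22.814 mg.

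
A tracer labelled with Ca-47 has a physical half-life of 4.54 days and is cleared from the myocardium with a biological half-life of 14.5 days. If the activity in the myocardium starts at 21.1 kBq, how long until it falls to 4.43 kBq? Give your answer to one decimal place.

7.8 days

1/t_eff = 1/t_phys + 1/t_biol = 1/4.54 + 1/14.5 = 0.28923 per day.
t_eff = 4.54 × 14.5 / (4.54 + 14.5) ≈ 3.4575 days.
n = log₂(21.1/4.43) ≈ 2.2519; t = 2.2519 × 3.4575 ≈ 7.7857 days.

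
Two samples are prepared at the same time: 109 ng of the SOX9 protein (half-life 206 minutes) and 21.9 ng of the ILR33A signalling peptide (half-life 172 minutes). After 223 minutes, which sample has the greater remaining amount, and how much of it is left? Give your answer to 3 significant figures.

SOX9 protein: 109 × (1/2)^1.0825 ≈ 51.47 ng.
ILR33A signalling peptide: 21.9 × (1/2)^1.2965 ≈ 8.9157 ng.
SOX9 protein has more remaining, at ≈ 51.47 ng.

SOX9 protein, 51.5 ng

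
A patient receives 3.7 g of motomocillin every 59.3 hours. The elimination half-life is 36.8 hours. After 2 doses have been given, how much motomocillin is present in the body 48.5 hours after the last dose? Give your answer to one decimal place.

The 2 doses were given 107.8, 48.5 hours ago.
Total = 3.7·(1/2)^(107.8/36.8) + 3.7·(1/2)^(48.5/36.8)
      = 0.48571 + 1.4841 ≈ 1.9698 g.

2.0 g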